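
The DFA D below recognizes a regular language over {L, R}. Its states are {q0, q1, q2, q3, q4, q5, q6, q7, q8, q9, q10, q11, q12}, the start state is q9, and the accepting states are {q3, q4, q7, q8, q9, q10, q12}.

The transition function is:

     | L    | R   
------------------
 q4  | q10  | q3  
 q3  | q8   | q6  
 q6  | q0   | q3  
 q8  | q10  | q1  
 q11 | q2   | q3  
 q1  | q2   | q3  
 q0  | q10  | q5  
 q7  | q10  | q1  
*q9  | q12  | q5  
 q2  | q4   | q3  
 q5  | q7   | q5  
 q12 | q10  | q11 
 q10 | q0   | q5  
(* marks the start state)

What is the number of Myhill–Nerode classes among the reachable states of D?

Every state is reachable, so we keep all 13.
P0 = {q3,q4,q7,q8,q9,q10,q12} | {q0,q1,q2,q5,q6,q11}.
On input L, block {q3,q4,q7,q8,q9,q10,q12} splits into {q3,q4,q7,q8,q9,q12} and {q10}.
On input L, block {q3,q4,q7,q8,q9,q12} splits into {q4,q7,q8,q12} and {q3,q9}.
On input R, block {q4,q7,q8,q12} splits into {q7,q8,q12} and {q4}.
Refine {q0,q1,q2,q5,q6,q11} on symbol L: members go to different blocks, giving {q1,q6,q11} and {q0} and {q2} and {q5}.
Refine {q1,q6,q11} on symbol L: members go to different blocks, giving {q1,q11} and {q6}.
Split {q3,q9} by δ(·,R) → {q3} and {q9}.
No further refinement is possible. Final partition (10 blocks): {q7,q8,q12} | {q1,q11} | {q10} | {q3} | {q4} | {q0} | {q2} | {q5} | {q6} | {q9}.

10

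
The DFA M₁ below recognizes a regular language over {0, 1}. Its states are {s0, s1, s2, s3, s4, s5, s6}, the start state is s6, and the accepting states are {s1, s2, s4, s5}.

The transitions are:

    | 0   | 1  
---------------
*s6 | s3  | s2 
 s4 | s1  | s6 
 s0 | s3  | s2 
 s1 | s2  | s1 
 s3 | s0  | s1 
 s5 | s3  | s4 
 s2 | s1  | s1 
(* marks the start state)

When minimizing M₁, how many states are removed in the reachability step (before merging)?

2

BFS from s6 reaches {s0, s1, s2, s3, s6}; the 2 state(s) s4, s5 are never visited.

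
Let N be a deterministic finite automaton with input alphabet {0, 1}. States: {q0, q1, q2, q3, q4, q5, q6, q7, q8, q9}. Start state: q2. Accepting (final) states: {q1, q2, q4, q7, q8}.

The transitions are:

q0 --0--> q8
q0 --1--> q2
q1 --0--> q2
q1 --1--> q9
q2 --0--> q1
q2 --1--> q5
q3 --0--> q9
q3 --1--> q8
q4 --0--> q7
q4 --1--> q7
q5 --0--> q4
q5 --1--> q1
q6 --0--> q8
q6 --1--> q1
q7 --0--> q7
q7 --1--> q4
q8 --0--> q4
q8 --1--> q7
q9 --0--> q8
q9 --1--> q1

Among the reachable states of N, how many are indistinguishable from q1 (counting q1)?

2

Reachable states from the start: {q1,q2,q4,q5,q7,q8,q9}. Unreachable: {q0,q3,q6} — drop them.
Start with accepting vs non-accepting: {q1,q2,q4,q7,q8} | {q5,q9}.
On input 1, block {q1,q2,q4,q7,q8} splits into {q4,q7,q8} and {q1,q2}.
Stable partition: {q4,q7,q8} | {q5,q9} | {q1,q2} — 3 equivalence classes.
State q1 belongs to the block {q1,q2}, which has 2 states.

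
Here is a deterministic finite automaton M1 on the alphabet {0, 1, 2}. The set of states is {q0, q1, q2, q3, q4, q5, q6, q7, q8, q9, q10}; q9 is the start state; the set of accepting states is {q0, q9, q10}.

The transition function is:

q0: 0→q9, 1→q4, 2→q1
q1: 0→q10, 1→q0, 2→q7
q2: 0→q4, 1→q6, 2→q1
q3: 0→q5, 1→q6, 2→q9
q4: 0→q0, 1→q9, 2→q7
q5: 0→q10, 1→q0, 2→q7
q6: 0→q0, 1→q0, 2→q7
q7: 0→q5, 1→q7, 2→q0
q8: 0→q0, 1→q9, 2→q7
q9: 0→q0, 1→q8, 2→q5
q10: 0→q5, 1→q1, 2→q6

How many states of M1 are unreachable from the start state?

No path from q9 leads to q2, q3; the other 9 states are all reachable.

2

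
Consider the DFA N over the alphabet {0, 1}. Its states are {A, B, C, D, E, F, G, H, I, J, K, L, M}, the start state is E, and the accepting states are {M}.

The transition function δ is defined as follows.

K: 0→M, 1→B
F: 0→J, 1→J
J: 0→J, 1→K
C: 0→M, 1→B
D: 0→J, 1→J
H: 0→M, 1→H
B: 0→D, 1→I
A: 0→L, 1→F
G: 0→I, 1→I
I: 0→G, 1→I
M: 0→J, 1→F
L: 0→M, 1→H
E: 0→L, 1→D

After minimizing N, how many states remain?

8

States {A,C} cannot be reached from the start state, so discard them.
P0 = {M} | {B,D,E,F,G,H,I,J,K,L}.
Split {B,D,E,F,G,H,I,J,K,L} by δ(·,0) → {B,D,E,F,G,I,J} and {H,K,L}.
Split {B,D,E,F,G,I,J} by δ(·,0) → {B,D,F,G,I,J} and {E}.
On input 1, block {B,D,F,G,I,J} splits into {B,D,F,G,I} and {J}.
Refine {B,D,F,G,I} on symbol 0: members go to different blocks, giving {B,G,I} and {D,F}.
Split {B,G,I} by δ(·,0) → {G,I} and {B}.
Split {H,K,L} by δ(·,1) → {H,L} and {K}.
The partition is now stable with 8 blocks: {M} | {G,I} | {H,L} | {E} | {J} | {D,F} | {B} | {K}.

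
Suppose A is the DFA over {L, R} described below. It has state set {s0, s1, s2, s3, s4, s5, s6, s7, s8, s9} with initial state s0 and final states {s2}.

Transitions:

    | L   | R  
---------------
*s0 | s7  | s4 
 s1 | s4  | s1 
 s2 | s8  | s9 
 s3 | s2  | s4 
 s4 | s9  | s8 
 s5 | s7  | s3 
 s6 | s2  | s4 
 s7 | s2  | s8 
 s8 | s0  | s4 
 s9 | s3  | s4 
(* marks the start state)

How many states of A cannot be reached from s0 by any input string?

BFS from s0 reaches {s0, s2, s3, s4, s7, s8, s9}; the 3 state(s) s1, s5, s6 are never visited.

3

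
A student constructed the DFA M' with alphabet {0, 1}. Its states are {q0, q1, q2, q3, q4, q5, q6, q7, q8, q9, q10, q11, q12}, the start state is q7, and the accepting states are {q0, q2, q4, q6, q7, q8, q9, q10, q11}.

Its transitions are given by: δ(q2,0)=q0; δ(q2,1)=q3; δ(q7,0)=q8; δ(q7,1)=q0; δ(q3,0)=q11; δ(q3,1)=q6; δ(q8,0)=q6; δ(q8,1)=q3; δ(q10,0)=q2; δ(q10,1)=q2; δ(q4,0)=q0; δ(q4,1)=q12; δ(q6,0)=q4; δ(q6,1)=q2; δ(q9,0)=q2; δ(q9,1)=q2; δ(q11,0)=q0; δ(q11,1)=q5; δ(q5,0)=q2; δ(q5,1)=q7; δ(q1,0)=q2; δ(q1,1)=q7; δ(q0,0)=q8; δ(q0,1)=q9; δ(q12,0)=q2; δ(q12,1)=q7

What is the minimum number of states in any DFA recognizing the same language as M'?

9

Reachable states from the start: {q0,q2,q3,q4,q5,q6,q7,q8,q9,q11,q12}. Unreachable: {q1,q10} — drop them.
P0 = {q0,q2,q4,q6,q7,q8,q9,q11} | {q3,q5,q12}.
Split {q0,q2,q4,q6,q7,q8,q9,q11} by δ(·,1) → {q0,q6,q7,q9} and {q2,q4,q8,q11}.
On input 1, block {q0,q6,q7,q9} splits into {q0,q7} and {q6,q9}.
On input 1, block {q0,q7} splits into {q0} and {q7}.
Split {q3,q5,q12} by δ(·,1) → {q5,q12} and {q3}.
On input 0, block {q2,q4,q8,q11} splits into {q2,q4,q11} and {q8}.
On input 1, block {q2,q4,q11} splits into {q4,q11} and {q2}.
On input 0, block {q6,q9} splits into {q6} and {q9}.
No further refinement is possible. Final partition (9 blocks): {q0} | {q5,q12} | {q4,q11} | {q6} | {q7} | {q3} | {q8} | {q2} | {q9}.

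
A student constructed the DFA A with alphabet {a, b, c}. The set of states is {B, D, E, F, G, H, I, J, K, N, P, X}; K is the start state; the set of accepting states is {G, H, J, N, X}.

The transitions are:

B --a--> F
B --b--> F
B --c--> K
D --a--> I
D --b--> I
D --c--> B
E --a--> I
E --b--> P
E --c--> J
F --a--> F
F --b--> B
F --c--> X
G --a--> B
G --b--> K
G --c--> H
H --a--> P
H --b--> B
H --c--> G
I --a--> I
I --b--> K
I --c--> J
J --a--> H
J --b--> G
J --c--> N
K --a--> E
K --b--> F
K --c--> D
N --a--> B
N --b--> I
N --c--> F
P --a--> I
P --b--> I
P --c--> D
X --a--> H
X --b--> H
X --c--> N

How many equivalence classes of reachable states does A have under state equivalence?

All states are reachable from the start state.
Start with accepting vs non-accepting: {G,H,J,N,X} | {B,D,E,F,I,K,P}.
On input a, block {G,H,J,N,X} splits into {G,H,N} and {J,X}.
Split {G,H,N} by δ(·,c) → {G,H} and {N}.
On input c, block {B,D,E,F,I,K,P} splits into {B,D,K,P} and {E,F,I}.
Stable partition: {G,H} | {B,D,K,P} | {J,X} | {N} | {E,F,I} — 5 equivalence classes.

5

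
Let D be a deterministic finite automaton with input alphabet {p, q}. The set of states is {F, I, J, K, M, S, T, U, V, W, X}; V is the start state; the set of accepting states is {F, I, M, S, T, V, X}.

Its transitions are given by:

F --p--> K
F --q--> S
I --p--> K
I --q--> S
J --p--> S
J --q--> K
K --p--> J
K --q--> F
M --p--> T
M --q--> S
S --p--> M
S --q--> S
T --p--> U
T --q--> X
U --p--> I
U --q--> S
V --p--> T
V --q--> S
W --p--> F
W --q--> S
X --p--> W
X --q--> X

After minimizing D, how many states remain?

P0 = {F,I,M,S,T,V,X} | {J,K,U,W}.
Refine {F,I,M,S,T,V,X} on symbol p: members go to different blocks, giving {F,I,T,X} and {M,S,V}.
Split {F,I,T,X} by δ(·,q) → {F,I} and {T,X}.
Refine {J,K,U,W} on symbol p: members go to different blocks, giving {U,W} and {J} and {K}.
Split {M,S,V} by δ(·,p) → {M,V} and {S}.
No further refinement is possible. Final partition (7 blocks): {F,I} | {U,W} | {M,V} | {T,X} | {J} | {K} | {S}.

7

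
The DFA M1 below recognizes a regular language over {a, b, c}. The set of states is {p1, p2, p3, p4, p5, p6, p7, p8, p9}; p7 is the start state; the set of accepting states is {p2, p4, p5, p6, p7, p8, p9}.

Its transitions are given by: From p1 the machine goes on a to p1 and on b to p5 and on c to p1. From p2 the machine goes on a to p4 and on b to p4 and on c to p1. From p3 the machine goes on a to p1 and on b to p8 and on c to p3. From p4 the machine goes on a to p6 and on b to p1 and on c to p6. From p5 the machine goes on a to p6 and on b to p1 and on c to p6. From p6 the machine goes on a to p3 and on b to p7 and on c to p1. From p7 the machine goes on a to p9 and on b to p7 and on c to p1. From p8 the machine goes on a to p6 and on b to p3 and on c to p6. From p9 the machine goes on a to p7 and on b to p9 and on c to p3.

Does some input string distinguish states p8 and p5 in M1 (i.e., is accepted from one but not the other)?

No

First remove the unreachable states {p2,p4}; 7 states remain.
Start with accepting vs non-accepting: {p5,p6,p7,p8,p9} | {p1,p3}.
Refine {p5,p6,p7,p8,p9} on symbol a: members go to different blocks, giving {p5,p7,p8,p9} and {p6}.
On input a, block {p5,p7,p8,p9} splits into {p5,p8} and {p7,p9}.
The partition is now stable with 4 blocks: {p5,p8} | {p1,p3} | {p6} | {p7,p9}.
p8 and p5 lie in the same block of the stable partition, so they are equivalent — no string distinguishes them.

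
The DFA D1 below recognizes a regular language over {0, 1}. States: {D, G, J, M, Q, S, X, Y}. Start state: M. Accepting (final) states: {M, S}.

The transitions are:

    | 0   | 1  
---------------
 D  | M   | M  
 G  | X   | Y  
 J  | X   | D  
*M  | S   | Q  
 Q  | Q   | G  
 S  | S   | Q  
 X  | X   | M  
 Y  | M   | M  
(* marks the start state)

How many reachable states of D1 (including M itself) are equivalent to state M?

First remove the unreachable states {D,J}; 6 states remain.
Start with accepting vs non-accepting: {M,S} | {G,Q,X,Y}.
Refine {G,Q,X,Y} on symbol 0: members go to different blocks, giving {G,Q,X} and {Y}.
Split {G,Q,X} by δ(·,1) → {X} and {G} and {Q}.
The partition is now stable with 5 blocks: {M,S} | {X} | {Y} | {G} | {Q}.
State M belongs to the block {M,S}, which has 2 states.

2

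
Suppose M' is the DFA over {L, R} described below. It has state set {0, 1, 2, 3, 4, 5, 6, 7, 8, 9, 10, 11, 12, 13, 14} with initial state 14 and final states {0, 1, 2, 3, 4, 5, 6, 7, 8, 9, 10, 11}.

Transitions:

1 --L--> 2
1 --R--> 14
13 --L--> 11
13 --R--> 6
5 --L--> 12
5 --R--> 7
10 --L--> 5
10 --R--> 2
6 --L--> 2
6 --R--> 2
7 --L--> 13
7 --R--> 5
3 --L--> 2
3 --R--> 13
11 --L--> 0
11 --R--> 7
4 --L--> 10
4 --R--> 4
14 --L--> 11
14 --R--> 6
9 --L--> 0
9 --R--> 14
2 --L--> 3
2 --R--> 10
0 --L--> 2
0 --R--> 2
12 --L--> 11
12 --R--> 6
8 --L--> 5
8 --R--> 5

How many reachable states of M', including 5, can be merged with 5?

States {1,4,8,9} cannot be reached from the start state, so discard them.
Initial partition by acceptance: {0,2,3,5,6,7,10,11} | {12,13,14}.
On input L, block {0,2,3,5,6,7,10,11} splits into {0,2,3,6,10,11} and {5,7}.
On input L, block {0,2,3,6,10,11} splits into {0,2,3,6,11} and {10}.
Refine {0,2,3,6,11} on symbol R: members go to different blocks, giving {0,6} and {2} and {3} and {11}.
No further refinement is possible. Final partition (7 blocks): {0,6} | {12,13,14} | {5,7} | {10} | {2} | {3} | {11}.
The equivalence class containing 5 is {5,7}, of size 2.

2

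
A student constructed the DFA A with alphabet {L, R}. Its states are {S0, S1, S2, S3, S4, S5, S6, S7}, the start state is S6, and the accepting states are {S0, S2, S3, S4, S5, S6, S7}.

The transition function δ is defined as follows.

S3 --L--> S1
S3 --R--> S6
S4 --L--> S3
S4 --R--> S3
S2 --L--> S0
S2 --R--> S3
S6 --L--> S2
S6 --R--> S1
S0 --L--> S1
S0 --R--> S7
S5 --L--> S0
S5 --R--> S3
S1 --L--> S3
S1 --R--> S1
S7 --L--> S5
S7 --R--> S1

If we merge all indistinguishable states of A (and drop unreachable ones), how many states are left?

First remove the unreachable states {S4}; 7 states remain.
Initial partition by acceptance: {S0,S2,S3,S5,S6,S7} | {S1}.
Split {S0,S2,S3,S5,S6,S7} by δ(·,L) → {S2,S5,S6,S7} and {S0,S3}.
On input L, block {S2,S5,S6,S7} splits into {S2,S5} and {S6,S7}.
No further refinement is possible. Final partition (4 blocks): {S2,S5} | {S1} | {S0,S3} | {S6,S7}.

4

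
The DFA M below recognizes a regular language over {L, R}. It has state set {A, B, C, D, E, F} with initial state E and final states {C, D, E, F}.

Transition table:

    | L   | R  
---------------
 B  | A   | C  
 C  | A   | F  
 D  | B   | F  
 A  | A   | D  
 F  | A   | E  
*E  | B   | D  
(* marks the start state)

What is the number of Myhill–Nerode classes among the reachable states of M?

Every state is reachable, so we keep all 6.
P0 = {C,D,E,F} | {A,B}.
Stable partition: {C,D,E,F} | {A,B} — 2 equivalence classes.

2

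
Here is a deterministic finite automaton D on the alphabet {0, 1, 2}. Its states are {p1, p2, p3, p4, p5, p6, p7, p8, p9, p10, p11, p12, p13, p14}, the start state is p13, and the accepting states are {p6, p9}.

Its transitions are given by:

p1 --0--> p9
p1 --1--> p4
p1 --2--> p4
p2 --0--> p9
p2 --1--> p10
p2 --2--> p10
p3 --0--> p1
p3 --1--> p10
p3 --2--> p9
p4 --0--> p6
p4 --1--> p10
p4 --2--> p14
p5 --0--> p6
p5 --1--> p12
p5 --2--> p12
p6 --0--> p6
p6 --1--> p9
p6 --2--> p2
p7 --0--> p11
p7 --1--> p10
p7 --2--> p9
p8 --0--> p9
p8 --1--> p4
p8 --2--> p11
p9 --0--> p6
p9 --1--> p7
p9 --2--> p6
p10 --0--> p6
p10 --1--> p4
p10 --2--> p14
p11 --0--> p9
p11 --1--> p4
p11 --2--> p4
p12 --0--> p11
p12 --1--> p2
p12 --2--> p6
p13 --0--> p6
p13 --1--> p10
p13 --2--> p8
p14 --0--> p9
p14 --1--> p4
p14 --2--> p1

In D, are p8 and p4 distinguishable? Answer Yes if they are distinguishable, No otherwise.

Reachable states from the start: {p1,p2,p4,p6,p7,p8,p9,p10,p11,p13,p14}. Unreachable: {p3,p5,p12} — drop them.
P0 = {p6,p9} | {p1,p2,p4,p7,p8,p10,p11,p13,p14}.
Split {p6,p9} by δ(·,1) → {p6} and {p9}.
Refine {p1,p2,p4,p7,p8,p10,p11,p13,p14} on symbol 0: members go to different blocks, giving {p1,p2,p8,p11,p14} and {p4,p10,p13} and {p7}.
Refine {p1,p2,p8,p11,p14} on symbol 2: members go to different blocks, giving {p1,p2,p11} and {p8,p14}.
Stable partition: {p6} | {p1,p2,p11} | {p9} | {p4,p10,p13} | {p7} | {p8,p14} — 6 equivalence classes.
p8 and p4 end up in different blocks, so they are distinguishable. For instance, the string '01' is accepted from only p4.

Yes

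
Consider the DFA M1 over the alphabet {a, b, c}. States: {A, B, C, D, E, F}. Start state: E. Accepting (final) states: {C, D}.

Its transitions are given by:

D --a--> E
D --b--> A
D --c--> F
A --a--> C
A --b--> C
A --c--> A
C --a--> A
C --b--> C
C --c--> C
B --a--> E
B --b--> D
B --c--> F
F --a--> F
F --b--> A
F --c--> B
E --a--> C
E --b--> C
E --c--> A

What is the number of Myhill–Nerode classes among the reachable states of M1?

2

States {B,D,F} cannot be reached from the start state, so discard them.
Initial partition by acceptance: {C} | {A,E}.
Stable partition: {C} | {A,E} — 2 equivalence classes.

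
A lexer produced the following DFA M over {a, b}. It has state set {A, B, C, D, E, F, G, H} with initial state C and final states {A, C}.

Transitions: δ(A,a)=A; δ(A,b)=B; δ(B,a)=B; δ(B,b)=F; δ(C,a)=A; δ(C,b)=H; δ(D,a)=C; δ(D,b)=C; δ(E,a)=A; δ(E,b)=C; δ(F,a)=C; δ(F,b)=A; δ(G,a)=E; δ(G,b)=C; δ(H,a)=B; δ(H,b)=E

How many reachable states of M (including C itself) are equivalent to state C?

Reachable states from the start: {A,B,C,E,F,H}. Unreachable: {D,G} — drop them.
P0 = {A,C} | {B,E,F,H}.
Refine {B,E,F,H} on symbol a: members go to different blocks, giving {B,H} and {E,F}.
The partition is now stable with 3 blocks: {A,C} | {B,H} | {E,F}.
The equivalence class containing C is {A,C}, of size 2.

2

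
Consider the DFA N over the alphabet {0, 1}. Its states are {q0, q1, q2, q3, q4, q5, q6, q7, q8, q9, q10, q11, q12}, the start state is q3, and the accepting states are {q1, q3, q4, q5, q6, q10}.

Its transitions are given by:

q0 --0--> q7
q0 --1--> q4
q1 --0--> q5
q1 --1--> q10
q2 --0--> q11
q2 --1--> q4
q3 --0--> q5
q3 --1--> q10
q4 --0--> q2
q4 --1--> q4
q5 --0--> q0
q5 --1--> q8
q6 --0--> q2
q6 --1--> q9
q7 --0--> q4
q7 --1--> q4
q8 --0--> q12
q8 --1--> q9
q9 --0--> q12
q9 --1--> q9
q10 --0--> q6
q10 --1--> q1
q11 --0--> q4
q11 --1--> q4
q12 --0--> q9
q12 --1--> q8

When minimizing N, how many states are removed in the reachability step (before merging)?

0

Exploring from q3, all states are eventually visited, so none are unreachable.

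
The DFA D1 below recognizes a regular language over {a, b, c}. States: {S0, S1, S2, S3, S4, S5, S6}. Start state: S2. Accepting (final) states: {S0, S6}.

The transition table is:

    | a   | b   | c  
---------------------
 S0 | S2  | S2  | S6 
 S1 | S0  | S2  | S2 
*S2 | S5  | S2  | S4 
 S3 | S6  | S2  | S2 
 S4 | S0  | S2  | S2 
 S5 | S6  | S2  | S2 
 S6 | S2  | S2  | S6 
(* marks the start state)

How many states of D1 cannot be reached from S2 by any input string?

Starting at S2 and following transitions, the reachable set is {S0, S2, S4, S5, S6}. That leaves S1, S3 unreachable — 2 in total.

2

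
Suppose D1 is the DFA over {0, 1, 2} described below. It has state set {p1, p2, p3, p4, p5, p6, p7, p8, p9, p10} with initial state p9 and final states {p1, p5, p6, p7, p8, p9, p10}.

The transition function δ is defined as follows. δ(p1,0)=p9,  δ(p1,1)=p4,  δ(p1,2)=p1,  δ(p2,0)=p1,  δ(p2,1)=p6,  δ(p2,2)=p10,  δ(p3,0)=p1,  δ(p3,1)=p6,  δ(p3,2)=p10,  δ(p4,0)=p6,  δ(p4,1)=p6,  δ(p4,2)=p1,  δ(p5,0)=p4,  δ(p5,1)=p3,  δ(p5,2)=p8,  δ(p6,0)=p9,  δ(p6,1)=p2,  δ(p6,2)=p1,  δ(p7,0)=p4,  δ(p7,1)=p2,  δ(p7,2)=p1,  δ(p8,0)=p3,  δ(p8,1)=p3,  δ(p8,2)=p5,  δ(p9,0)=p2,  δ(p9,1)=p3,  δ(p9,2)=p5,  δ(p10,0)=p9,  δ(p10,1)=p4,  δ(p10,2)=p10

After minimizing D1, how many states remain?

3

States {p7} cannot be reached from the start state, so discard them.
Start with accepting vs non-accepting: {p1,p5,p6,p8,p9,p10} | {p2,p3,p4}.
On input 0, block {p1,p5,p6,p8,p9,p10} splits into {p1,p6,p10} and {p5,p8,p9}.
No further refinement is possible. Final partition (3 blocks): {p1,p6,p10} | {p2,p3,p4} | {p5,p8,p9}.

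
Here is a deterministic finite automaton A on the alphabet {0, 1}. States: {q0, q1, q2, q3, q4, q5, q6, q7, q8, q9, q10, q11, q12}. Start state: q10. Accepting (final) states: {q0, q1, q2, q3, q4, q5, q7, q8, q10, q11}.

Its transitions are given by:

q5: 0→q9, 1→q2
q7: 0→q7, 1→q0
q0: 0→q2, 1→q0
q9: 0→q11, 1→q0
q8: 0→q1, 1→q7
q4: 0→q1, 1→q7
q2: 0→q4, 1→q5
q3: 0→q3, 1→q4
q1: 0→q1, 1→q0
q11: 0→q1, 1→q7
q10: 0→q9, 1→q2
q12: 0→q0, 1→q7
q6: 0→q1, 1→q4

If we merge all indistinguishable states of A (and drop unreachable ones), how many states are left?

6

First remove the unreachable states {q3,q6,q8,q12}; 9 states remain.
Initial partition by acceptance: {q0,q1,q2,q4,q5,q7,q10,q11} | {q9}.
On input 0, block {q0,q1,q2,q4,q5,q7,q10,q11} splits into {q0,q1,q2,q4,q7,q11} and {q5,q10}.
Split {q0,q1,q2,q4,q7,q11} by δ(·,1) → {q0,q1,q4,q7,q11} and {q2}.
Split {q0,q1,q4,q7,q11} by δ(·,0) → {q1,q4,q7,q11} and {q0}.
On input 1, block {q1,q4,q7,q11} splits into {q1,q7} and {q4,q11}.
No further refinement is possible. Final partition (6 blocks): {q1,q7} | {q9} | {q5,q10} | {q2} | {q0} | {q4,q11}.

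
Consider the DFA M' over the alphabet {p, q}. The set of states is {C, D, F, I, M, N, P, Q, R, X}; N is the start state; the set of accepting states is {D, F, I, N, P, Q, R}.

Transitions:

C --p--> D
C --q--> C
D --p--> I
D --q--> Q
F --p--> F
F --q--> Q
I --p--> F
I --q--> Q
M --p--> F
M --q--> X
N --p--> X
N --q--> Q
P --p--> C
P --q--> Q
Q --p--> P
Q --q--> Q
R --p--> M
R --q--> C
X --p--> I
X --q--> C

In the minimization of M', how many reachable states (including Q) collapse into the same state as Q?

1

First remove the unreachable states {M,R}; 8 states remain.
P0 = {D,F,I,N,P,Q} | {C,X}.
On input p, block {D,F,I,N,P,Q} splits into {D,F,I,Q} and {N,P}.
Split {D,F,I,Q} by δ(·,p) → {D,F,I} and {Q}.
Stable partition: {D,F,I} | {C,X} | {N,P} | {Q} — 4 equivalence classes.
The equivalence class containing Q is {Q}, of size 1.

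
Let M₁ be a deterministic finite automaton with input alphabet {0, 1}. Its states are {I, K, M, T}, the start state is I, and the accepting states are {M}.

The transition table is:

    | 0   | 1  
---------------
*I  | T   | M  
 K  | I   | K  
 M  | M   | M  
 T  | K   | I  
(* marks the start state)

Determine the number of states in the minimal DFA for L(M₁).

All states are reachable from the start state.
P0 = {M} | {I,K,T}.
On input 1, block {I,K,T} splits into {K,T} and {I}.
Split {K,T} by δ(·,0) → {T} and {K}.
No further refinement is possible. Final partition (4 blocks): {M} | {T} | {I} | {K}.

4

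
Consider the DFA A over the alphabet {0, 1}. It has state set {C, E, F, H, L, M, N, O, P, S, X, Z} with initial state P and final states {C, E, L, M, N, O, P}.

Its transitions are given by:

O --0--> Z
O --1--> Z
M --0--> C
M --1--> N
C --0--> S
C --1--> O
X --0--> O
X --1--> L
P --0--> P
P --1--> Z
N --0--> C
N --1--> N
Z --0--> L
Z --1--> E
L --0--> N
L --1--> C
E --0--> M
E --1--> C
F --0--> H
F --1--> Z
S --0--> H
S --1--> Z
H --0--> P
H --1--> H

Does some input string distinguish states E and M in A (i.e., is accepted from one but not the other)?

Yes

Reachable states from the start: {C,E,H,L,M,N,O,P,S,Z}. Unreachable: {F,X} — drop them.
Start with accepting vs non-accepting: {C,E,L,M,N,O,P} | {H,S,Z}.
On input 0, block {C,E,L,M,N,O,P} splits into {E,L,M,N,P} and {C,O}.
Split {E,L,M,N,P} by δ(·,0) → {E,L,P} and {M,N}.
Refine {E,L,P} on symbol 0: members go to different blocks, giving {E,L} and {P}.
Refine {H,S,Z} on symbol 0: members go to different blocks, giving {Z} and {S} and {H}.
On input 0, block {C,O} splits into {C} and {O}.
No further refinement is possible. Final partition (8 blocks): {E,L} | {Z} | {C} | {M,N} | {P} | {S} | {H} | {O}.
E and M end up in different blocks, so they are distinguishable. For instance, the string '00' is accepted from only E.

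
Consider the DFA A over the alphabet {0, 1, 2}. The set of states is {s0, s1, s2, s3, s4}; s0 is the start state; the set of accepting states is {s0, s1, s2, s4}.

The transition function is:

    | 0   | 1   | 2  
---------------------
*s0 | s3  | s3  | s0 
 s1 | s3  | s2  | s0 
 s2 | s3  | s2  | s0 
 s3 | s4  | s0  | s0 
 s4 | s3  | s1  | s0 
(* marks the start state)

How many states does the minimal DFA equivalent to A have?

3

Initial partition by acceptance: {s0,s1,s2,s4} | {s3}.
Split {s0,s1,s2,s4} by δ(·,1) → {s1,s2,s4} and {s0}.
No further refinement is possible. Final partition (3 blocks): {s1,s2,s4} | {s3} | {s0}.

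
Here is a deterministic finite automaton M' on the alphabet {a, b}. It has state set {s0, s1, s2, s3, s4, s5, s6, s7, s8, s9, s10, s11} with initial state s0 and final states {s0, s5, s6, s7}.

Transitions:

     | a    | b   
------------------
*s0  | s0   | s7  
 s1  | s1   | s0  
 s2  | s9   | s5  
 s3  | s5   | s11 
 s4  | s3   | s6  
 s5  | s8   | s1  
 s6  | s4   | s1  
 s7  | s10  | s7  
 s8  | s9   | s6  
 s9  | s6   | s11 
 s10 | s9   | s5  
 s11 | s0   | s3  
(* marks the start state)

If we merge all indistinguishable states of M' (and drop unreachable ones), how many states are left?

7

Reachable states from the start: {s0,s1,s3,s4,s5,s6,s7,s8,s9,s10,s11}. Unreachable: {s2} — drop them.
Initial partition by acceptance: {s0,s5,s6,s7} | {s1,s3,s4,s8,s9,s10,s11}.
Split {s0,s5,s6,s7} by δ(·,a) → {s5,s6,s7} and {s0}.
On input b, block {s5,s6,s7} splits into {s5,s6} and {s7}.
On input a, block {s1,s3,s4,s8,s9,s10,s11} splits into {s1,s4,s8,s10} and {s3,s9} and {s11}.
Refine {s1,s4,s8,s10} on symbol a: members go to different blocks, giving {s4,s8,s10} and {s1}.
Stable partition: {s5,s6} | {s4,s8,s10} | {s0} | {s7} | {s3,s9} | {s11} | {s1} — 7 equivalence classes.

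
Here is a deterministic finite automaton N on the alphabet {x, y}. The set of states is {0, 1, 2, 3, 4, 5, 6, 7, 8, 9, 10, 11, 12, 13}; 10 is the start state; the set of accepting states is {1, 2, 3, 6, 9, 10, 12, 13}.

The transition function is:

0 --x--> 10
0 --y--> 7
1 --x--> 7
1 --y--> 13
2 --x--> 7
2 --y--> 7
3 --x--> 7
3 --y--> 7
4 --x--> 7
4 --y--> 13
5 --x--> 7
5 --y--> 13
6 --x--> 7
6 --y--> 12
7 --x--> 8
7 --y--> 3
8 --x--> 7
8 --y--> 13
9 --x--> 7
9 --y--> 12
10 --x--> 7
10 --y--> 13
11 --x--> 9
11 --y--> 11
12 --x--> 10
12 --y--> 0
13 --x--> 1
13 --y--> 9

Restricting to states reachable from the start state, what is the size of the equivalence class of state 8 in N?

1

States {2,4,5,6,11} cannot be reached from the start state, so discard them.
Start with accepting vs non-accepting: {1,3,9,10,12,13} | {0,7,8}.
Split {1,3,9,10,12,13} by δ(·,x) → {1,3,9,10} and {12,13}.
Refine {1,3,9,10} on symbol y: members go to different blocks, giving {1,9,10} and {3}.
Refine {0,7,8} on symbol x: members go to different blocks, giving {7,8} and {0}.
Refine {7,8} on symbol y: members go to different blocks, giving {7} and {8}.
On input y, block {12,13} splits into {12} and {13}.
On input y, block {1,9,10} splits into {1,10} and {9}.
No further refinement is possible. Final partition (8 blocks): {1,10} | {7} | {12} | {3} | {0} | {8} | {13} | {9}.
State 8 belongs to the block {8}, which has 1 states.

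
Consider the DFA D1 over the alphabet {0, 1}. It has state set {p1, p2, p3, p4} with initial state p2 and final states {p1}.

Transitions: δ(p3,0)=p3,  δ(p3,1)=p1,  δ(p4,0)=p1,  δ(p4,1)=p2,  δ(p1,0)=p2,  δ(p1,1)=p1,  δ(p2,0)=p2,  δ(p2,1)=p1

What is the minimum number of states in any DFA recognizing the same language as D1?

First remove the unreachable states {p3,p4}; 2 states remain.
Initial partition by acceptance: {p1} | {p2}.
The partition is now stable with 2 blocks: {p1} | {p2}.

2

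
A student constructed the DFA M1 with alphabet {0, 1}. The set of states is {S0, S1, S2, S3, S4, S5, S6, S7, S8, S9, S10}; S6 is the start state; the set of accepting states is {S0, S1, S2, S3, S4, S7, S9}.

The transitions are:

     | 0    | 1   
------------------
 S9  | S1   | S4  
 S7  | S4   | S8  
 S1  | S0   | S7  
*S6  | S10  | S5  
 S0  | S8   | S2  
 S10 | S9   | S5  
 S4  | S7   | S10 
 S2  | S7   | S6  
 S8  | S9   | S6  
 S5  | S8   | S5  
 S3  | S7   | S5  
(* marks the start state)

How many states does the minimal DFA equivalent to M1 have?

7

Reachable states from the start: {S0,S1,S2,S4,S5,S6,S7,S8,S9,S10}. Unreachable: {S3} — drop them.
Initial partition by acceptance: {S0,S1,S2,S4,S7,S9} | {S5,S6,S8,S10}.
Split {S0,S1,S2,S4,S7,S9} by δ(·,0) → {S1,S2,S4,S7,S9} and {S0}.
Split {S1,S2,S4,S7,S9} by δ(·,0) → {S2,S4,S7,S9} and {S1}.
On input 0, block {S2,S4,S7,S9} splits into {S2,S4,S7} and {S9}.
Refine {S5,S6,S8,S10} on symbol 0: members go to different blocks, giving {S5,S6} and {S8,S10}.
Refine {S2,S4,S7} on symbol 1: members go to different blocks, giving {S4,S7} and {S2}.
No further refinement is possible. Final partition (7 blocks): {S4,S7} | {S5,S6} | {S0} | {S1} | {S9} | {S8,S10} | {S2}.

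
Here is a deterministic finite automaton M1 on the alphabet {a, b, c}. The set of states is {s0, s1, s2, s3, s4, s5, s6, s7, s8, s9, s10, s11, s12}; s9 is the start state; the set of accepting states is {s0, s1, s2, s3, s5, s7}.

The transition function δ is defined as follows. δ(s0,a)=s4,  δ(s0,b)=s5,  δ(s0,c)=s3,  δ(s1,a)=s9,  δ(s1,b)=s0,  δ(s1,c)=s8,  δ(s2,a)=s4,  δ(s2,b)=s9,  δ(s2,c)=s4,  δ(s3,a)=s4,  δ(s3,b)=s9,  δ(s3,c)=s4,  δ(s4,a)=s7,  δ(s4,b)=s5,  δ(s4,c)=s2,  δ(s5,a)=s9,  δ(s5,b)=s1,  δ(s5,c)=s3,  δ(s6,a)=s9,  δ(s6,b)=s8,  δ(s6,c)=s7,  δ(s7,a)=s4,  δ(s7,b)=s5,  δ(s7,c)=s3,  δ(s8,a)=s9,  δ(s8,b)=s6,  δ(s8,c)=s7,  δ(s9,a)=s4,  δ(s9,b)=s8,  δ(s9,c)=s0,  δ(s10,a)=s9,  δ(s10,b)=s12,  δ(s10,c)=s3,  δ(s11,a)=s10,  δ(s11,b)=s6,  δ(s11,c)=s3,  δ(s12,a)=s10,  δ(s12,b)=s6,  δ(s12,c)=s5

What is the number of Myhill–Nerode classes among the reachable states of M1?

7

Reachable states from the start: {s0,s1,s2,s3,s4,s5,s6,s7,s8,s9}. Unreachable: {s10,s11,s12} — drop them.
Initial partition by acceptance: {s0,s1,s2,s3,s5,s7} | {s4,s6,s8,s9}.
Split {s0,s1,s2,s3,s5,s7} by δ(·,b) → {s0,s1,s5,s7} and {s2,s3}.
Split {s0,s1,s5,s7} by δ(·,c) → {s0,s5,s7} and {s1}.
Refine {s0,s5,s7} on symbol b: members go to different blocks, giving {s0,s7} and {s5}.
On input a, block {s4,s6,s8,s9} splits into {s6,s8,s9} and {s4}.
Split {s6,s8,s9} by δ(·,a) → {s6,s8} and {s9}.
No further refinement is possible. Final partition (7 blocks): {s0,s7} | {s6,s8} | {s2,s3} | {s1} | {s5} | {s4} | {s9}.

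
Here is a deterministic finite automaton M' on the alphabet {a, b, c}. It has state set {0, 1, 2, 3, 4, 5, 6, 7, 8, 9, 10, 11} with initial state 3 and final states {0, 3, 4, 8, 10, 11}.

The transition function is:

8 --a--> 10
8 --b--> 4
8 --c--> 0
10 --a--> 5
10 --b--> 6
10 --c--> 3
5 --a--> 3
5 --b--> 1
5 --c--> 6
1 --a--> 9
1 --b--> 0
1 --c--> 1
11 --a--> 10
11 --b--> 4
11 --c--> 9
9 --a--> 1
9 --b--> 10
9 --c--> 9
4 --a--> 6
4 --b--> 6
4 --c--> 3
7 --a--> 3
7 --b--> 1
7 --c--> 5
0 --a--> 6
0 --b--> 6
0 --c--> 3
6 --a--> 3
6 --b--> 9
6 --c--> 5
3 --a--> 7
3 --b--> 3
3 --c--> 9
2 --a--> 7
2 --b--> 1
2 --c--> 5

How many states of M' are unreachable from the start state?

Starting at 3 and following transitions, the reachable set is {0, 1, 3, 5, 6, 7, 9, 10}. That leaves 2, 4, 8, 11 unreachable — 4 in total.

4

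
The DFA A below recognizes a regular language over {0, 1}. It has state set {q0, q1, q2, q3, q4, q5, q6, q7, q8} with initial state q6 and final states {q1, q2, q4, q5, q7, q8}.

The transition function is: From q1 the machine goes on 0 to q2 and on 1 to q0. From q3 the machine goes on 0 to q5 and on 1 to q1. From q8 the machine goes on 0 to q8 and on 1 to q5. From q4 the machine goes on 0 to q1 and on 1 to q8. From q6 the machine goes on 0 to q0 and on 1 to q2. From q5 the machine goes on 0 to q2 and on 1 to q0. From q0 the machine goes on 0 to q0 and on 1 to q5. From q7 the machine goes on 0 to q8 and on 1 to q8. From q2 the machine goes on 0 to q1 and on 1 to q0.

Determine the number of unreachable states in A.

No path from q6 leads to q3, q4, q7, q8; the other 5 states are all reachable.

4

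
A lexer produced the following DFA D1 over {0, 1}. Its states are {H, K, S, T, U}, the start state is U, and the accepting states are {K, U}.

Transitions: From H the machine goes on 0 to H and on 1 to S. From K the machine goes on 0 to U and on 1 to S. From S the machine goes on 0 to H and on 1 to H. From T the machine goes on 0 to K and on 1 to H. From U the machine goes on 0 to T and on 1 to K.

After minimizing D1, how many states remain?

Initial partition by acceptance: {K,U} | {H,S,T}.
Split {K,U} by δ(·,0) → {U} and {K}.
On input 0, block {H,S,T} splits into {H,S} and {T}.
No further refinement is possible. Final partition (4 blocks): {U} | {H,S} | {K} | {T}.

4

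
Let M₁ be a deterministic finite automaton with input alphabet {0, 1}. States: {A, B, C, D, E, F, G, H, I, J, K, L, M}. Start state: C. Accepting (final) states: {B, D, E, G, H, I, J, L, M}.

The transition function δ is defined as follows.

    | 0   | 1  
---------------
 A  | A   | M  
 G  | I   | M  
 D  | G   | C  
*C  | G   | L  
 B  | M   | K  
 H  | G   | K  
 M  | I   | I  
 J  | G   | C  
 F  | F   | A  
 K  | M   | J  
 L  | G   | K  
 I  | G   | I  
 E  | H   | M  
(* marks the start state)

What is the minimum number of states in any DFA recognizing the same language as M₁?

Reachable states from the start: {C,G,I,J,K,L,M}. Unreachable: {A,B,D,E,F,H} — drop them.
P0 = {G,I,J,L,M} | {C,K}.
Refine {G,I,J,L,M} on symbol 1: members go to different blocks, giving {G,I,M} and {J,L}.
No further refinement is possible. Final partition (3 blocks): {G,I,M} | {C,K} | {J,L}.

3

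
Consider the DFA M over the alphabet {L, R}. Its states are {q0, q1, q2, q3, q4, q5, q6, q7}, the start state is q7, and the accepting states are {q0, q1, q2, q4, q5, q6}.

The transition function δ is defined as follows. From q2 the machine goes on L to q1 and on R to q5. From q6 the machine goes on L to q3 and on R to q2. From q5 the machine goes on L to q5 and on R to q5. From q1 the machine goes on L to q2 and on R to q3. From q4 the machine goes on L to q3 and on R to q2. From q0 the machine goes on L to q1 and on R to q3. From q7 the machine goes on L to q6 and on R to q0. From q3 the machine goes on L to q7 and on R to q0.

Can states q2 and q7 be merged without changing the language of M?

No

Reachable states from the start: {q0,q1,q2,q3,q5,q6,q7}. Unreachable: {q4} — drop them.
P0 = {q0,q1,q2,q5,q6} | {q3,q7}.
On input L, block {q0,q1,q2,q5,q6} splits into {q0,q1,q2,q5} and {q6}.
On input R, block {q0,q1,q2,q5} splits into {q0,q1} and {q2,q5}.
Refine {q0,q1} on symbol L: members go to different blocks, giving {q0} and {q1}.
Split {q3,q7} by δ(·,L) → {q3} and {q7}.
Split {q2,q5} by δ(·,L) → {q2} and {q5}.
No further refinement is possible. Final partition (7 blocks): {q0} | {q3} | {q6} | {q2} | {q1} | {q7} | {q5}.
q2 and q7 end up in different blocks, so they are distinguishable. For instance, the string 'ε' is accepted from only q2.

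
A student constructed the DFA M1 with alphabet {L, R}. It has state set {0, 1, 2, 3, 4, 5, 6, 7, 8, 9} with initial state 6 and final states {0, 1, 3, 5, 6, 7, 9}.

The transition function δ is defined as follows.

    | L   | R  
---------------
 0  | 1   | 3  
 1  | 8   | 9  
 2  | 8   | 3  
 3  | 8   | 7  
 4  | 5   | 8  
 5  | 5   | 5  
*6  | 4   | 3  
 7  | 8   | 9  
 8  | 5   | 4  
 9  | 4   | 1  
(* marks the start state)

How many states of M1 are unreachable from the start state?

BFS from 6 reaches {1, 3, 4, 5, 6, 7, 8, 9}; the 2 state(s) 0, 2 are never visited.

2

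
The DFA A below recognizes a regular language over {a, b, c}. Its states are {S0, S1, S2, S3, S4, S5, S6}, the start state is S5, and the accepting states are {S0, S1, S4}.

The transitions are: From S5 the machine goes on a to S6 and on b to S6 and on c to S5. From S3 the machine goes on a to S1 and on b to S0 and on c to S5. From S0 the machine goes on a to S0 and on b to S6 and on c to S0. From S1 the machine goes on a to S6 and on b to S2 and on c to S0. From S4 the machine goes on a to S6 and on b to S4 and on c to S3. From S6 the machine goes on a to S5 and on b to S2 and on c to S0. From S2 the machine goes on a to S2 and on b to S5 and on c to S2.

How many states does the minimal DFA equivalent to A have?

States {S1,S3,S4} cannot be reached from the start state, so discard them.
Start with accepting vs non-accepting: {S0} | {S2,S5,S6}.
On input c, block {S2,S5,S6} splits into {S2,S5} and {S6}.
Split {S2,S5} by δ(·,a) → {S2} and {S5}.
The partition is now stable with 4 blocks: {S0} | {S2} | {S6} | {S5}.

4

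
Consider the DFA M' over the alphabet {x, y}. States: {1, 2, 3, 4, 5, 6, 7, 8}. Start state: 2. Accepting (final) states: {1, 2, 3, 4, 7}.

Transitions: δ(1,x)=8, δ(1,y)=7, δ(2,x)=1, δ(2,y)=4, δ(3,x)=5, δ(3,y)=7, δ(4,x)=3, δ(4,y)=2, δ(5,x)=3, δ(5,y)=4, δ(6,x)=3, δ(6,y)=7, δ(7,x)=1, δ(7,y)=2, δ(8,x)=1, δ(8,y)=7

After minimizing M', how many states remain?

States {6} cannot be reached from the start state, so discard them.
Initial partition by acceptance: {1,2,3,4,7} | {5,8}.
Split {1,2,3,4,7} by δ(·,x) → {2,4,7} and {1,3}.
No further refinement is possible. Final partition (3 blocks): {2,4,7} | {5,8} | {1,3}.

3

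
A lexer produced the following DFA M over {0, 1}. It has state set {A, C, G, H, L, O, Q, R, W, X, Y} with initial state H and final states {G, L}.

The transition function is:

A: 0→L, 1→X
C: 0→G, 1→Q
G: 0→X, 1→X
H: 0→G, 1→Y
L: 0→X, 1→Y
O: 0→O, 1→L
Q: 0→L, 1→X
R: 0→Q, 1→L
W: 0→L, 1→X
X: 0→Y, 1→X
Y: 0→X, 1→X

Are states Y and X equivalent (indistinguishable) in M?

Reachable states from the start: {G,H,X,Y}. Unreachable: {A,C,L,O,Q,R,W} — drop them.
P0 = {G} | {H,X,Y}.
Refine {H,X,Y} on symbol 0: members go to different blocks, giving {X,Y} and {H}.
The partition is now stable with 3 blocks: {G} | {X,Y} | {H}.
Y and X lie in the same block of the stable partition, so they are equivalent — no string distinguishes them.

Yes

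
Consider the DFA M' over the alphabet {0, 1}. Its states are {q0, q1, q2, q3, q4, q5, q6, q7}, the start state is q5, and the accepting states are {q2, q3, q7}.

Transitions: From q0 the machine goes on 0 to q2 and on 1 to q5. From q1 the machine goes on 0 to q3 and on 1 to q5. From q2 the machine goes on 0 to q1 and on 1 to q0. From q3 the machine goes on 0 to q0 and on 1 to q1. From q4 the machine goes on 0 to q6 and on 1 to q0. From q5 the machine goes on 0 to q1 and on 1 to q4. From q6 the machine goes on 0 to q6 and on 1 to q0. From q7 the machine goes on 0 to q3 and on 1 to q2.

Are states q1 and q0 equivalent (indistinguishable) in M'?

Yes

Reachable states from the start: {q0,q1,q2,q3,q4,q5,q6}. Unreachable: {q7} — drop them.
Start with accepting vs non-accepting: {q2,q3} | {q0,q1,q4,q5,q6}.
Split {q0,q1,q4,q5,q6} by δ(·,0) → {q4,q5,q6} and {q0,q1}.
On input 0, block {q4,q5,q6} splits into {q4,q6} and {q5}.
No further refinement is possible. Final partition (4 blocks): {q2,q3} | {q4,q6} | {q0,q1} | {q5}.
q1 and q0 lie in the same block of the stable partition, so they are equivalent — no string distinguishes them.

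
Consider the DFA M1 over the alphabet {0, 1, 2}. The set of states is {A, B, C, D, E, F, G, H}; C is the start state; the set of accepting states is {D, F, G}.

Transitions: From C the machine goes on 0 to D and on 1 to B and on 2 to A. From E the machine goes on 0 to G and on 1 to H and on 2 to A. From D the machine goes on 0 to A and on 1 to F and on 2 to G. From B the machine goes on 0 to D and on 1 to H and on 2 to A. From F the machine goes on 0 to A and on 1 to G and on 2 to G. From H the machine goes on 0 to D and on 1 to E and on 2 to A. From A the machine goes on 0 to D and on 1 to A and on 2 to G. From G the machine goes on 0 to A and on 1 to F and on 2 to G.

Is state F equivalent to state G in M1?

Yes

All states are reachable from the start state.
P0 = {D,F,G} | {A,B,C,E,H}.
Split {A,B,C,E,H} by δ(·,2) → {B,C,E,H} and {A}.
Stable partition: {D,F,G} | {B,C,E,H} | {A} — 3 equivalence classes.
F and G lie in the same block of the stable partition, so they are equivalent — no string distinguishes them.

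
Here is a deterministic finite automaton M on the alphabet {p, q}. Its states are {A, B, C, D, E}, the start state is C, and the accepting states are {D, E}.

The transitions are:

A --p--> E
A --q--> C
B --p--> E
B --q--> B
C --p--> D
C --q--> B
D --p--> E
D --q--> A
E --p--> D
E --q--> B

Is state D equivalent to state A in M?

Initial partition by acceptance: {D,E} | {A,B,C}.
The partition is now stable with 2 blocks: {D,E} | {A,B,C}.
D and A end up in different blocks, so they are distinguishable. For instance, the string 'ε' is accepted from only D.

No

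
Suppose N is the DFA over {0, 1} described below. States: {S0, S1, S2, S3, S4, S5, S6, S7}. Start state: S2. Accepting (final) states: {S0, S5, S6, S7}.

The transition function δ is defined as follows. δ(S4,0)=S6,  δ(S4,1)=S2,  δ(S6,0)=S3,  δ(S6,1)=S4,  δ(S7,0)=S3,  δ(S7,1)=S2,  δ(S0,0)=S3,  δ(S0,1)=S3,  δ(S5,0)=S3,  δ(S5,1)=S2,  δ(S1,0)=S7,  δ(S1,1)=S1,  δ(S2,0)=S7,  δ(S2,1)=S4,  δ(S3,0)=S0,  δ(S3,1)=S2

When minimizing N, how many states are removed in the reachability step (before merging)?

2

BFS from S2 reaches {S0, S2, S3, S4, S6, S7}; the 2 state(s) S1, S5 are never visited.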